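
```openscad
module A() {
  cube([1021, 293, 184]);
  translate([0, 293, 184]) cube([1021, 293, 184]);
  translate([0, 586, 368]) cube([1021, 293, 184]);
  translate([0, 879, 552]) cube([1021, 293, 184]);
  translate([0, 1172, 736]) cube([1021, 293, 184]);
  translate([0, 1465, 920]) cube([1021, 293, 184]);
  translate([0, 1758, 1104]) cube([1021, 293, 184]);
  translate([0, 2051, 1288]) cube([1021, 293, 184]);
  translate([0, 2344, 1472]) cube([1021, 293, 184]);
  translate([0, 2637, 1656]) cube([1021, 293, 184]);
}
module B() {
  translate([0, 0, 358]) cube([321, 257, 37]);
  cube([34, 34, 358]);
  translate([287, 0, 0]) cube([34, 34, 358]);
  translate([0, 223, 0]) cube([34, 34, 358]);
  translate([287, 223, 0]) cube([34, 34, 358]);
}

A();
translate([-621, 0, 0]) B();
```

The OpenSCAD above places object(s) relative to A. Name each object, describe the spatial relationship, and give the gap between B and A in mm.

The stool's nearest face is 300 mm from the staircase's −x face.

A is a staircase. B is a stool. The stool is on the floor beside the staircase on its −x side. The gap between the stool and the staircase is 300 mm.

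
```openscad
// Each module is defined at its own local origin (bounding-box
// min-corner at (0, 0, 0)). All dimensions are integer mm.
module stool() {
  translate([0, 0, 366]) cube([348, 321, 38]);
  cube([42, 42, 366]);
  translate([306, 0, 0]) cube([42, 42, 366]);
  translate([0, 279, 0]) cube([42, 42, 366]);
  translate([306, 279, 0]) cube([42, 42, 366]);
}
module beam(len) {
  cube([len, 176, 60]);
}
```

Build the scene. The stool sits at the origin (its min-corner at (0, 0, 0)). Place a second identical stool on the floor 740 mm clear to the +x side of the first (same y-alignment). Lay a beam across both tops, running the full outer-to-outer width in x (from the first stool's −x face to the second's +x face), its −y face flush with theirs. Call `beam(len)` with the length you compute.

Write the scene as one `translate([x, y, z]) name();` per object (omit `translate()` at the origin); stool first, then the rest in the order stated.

stool();
translate([1088, 0, 0]) stool();
translate([0, 0, 404]) beam(1436);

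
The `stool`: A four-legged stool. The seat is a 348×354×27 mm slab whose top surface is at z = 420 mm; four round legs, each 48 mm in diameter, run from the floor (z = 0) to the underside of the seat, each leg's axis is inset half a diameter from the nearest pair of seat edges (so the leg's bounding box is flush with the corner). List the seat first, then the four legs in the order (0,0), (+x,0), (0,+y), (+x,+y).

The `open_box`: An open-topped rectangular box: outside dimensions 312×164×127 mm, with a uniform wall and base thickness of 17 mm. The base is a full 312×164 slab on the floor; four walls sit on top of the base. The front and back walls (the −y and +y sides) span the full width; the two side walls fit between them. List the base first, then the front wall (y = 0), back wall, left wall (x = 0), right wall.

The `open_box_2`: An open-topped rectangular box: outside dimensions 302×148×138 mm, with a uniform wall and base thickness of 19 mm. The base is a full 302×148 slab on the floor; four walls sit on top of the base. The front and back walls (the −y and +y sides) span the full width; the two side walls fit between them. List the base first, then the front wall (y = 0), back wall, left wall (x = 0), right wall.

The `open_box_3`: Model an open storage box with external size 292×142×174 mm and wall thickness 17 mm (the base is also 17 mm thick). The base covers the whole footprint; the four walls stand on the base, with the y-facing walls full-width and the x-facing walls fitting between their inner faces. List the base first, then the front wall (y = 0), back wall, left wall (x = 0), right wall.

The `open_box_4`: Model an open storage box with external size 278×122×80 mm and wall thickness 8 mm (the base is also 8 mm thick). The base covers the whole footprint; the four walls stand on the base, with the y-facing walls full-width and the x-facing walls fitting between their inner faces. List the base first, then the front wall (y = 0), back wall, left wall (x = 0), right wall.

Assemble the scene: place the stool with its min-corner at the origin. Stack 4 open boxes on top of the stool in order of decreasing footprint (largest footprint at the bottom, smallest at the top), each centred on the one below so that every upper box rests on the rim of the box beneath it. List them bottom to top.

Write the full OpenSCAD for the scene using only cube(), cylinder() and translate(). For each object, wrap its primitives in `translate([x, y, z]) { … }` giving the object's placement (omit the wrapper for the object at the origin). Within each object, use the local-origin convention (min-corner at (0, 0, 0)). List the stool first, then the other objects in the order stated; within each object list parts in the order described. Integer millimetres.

translate([0, 0, 393]) cube([348, 354, 27]);
translate([24, 24, 0]) cylinder(h = 393, r = 24);
translate([324, 24, 0]) cylinder(h = 393, r = 24);
translate([24, 330, 0]) cylinder(h = 393, r = 24);
translate([324, 330, 0]) cylinder(h = 393, r = 24);
translate([18, 95, 420]) {
  cube([312, 164, 17]);
  translate([0, 0, 17]) cube([312, 17, 110]);
  translate([0, 147, 17]) cube([312, 17, 110]);
  translate([0, 17, 17]) cube([17, 130, 110]);
  translate([295, 17, 17]) cube([17, 130, 110]);
}
translate([23, 103, 547]) {
  cube([302, 148, 19]);
  translate([0, 0, 19]) cube([302, 19, 119]);
  translate([0, 129, 19]) cube([302, 19, 119]);
  translate([0, 19, 19]) cube([19, 110, 119]);
  translate([283, 19, 19]) cube([19, 110, 119]);
}
translate([28, 106, 685]) {
  cube([292, 142, 17]);
  translate([0, 0, 17]) cube([292, 17, 157]);
  translate([0, 125, 17]) cube([292, 17, 157]);
  translate([0, 17, 17]) cube([17, 108, 157]);
  translate([275, 17, 17]) cube([17, 108, 157]);
}
translate([35, 116, 859]) {
  cube([278, 122, 8]);
  translate([0, 0, 8]) cube([278, 8, 72]);
  translate([0, 114, 8]) cube([278, 8, 72]);
  translate([0, 8, 8]) cube([8, 106, 72]);
  translate([270, 8, 8]) cube([8, 106, 72]);
}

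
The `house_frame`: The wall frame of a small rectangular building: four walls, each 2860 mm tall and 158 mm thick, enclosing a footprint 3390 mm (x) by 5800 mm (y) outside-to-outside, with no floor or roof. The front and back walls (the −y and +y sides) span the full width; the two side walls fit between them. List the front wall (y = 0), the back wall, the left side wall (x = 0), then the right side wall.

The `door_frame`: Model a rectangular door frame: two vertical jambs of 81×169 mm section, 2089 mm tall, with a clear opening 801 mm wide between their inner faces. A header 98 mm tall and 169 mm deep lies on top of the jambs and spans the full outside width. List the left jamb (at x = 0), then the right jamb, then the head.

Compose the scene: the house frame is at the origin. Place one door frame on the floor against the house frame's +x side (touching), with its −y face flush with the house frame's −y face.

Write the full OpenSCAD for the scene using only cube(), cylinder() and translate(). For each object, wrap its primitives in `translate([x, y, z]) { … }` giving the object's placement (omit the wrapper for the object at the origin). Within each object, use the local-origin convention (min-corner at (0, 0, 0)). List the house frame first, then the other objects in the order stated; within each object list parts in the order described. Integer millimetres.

cube([3390, 158, 2860]);
translate([0, 5642, 0]) cube([3390, 158, 2860]);
translate([0, 158, 0]) cube([158, 5484, 2860]);
translate([3232, 158, 0]) cube([158, 5484, 2860]);
translate([3390, 0, 0]) {
  cube([81, 169, 2089]);
  translate([882, 0, 0]) cube([81, 169, 2089]);
  translate([0, 0, 2089]) cube([963, 169, 98]);
}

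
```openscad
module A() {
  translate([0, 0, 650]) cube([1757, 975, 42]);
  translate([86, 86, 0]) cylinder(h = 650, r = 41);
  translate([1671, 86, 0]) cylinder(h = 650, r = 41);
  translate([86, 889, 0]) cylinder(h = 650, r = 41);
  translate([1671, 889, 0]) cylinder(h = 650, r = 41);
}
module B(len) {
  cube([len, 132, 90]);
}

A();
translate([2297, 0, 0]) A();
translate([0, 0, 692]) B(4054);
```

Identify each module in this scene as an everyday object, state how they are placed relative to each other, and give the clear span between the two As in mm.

Second table starts at x = 2297; first ends at x = 1757; clear span = 2297 − 1757 = 540 mm.

A is a table. B is a beam. A beam spans the tops of two tables. The clear span between the two tables is 540 mm.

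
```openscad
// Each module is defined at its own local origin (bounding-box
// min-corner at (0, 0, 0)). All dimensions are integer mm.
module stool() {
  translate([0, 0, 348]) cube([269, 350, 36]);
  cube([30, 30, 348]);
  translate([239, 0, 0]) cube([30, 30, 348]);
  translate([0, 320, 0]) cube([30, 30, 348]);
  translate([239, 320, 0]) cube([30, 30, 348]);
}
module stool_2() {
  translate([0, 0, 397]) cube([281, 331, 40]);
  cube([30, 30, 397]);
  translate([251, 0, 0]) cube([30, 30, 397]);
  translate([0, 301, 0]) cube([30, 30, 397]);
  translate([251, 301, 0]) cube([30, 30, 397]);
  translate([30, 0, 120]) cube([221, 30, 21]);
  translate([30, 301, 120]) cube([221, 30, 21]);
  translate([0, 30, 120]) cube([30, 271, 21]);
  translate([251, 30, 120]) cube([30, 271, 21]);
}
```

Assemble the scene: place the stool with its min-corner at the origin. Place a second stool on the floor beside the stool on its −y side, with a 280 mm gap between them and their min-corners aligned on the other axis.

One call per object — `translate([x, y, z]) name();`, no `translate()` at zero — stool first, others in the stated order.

stool();
translate([0, -611, 0]) stool_2();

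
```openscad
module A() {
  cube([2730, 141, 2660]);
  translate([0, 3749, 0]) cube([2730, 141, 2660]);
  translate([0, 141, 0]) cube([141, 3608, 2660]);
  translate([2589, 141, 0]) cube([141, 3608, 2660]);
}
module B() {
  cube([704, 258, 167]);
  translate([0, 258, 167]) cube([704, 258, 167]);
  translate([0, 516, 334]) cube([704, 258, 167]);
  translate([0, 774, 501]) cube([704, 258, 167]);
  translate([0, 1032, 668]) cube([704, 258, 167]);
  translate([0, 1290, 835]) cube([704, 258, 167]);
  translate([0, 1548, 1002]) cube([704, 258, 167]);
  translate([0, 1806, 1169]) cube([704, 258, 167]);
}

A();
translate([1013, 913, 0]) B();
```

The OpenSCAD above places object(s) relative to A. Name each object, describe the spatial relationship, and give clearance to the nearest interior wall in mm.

A is a house frame. B is a staircase. The staircase sits inside the house frame, centred. The clearance to the nearest interior wall is 772 mm.

Clearances: x = 872, y = 772; minimum 772 mm.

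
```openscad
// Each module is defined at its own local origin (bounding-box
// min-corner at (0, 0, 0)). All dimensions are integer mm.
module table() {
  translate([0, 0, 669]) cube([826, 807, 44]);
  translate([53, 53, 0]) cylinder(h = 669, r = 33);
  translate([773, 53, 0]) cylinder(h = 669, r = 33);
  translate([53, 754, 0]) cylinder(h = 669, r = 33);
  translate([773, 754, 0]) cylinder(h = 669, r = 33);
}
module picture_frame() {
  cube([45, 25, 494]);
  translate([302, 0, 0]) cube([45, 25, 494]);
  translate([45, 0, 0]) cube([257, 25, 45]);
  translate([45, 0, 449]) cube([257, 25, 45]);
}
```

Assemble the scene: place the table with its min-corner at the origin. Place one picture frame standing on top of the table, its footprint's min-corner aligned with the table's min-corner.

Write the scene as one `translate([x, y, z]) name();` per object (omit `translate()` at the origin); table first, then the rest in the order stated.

table();
translate([0, 0, 713]) picture_frame();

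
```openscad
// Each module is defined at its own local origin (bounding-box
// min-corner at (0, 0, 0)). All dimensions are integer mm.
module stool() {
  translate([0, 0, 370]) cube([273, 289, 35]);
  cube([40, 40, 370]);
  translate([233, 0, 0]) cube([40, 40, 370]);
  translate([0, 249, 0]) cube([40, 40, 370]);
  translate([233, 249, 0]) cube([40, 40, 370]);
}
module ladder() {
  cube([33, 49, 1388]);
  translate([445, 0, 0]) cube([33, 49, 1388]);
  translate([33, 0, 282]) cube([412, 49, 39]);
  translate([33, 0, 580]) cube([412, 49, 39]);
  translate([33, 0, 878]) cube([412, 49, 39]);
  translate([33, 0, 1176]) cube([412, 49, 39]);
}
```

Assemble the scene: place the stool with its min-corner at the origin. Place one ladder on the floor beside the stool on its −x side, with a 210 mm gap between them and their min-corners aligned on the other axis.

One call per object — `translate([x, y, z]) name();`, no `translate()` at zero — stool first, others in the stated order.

stool();
translate([-688, 0, 0]) ladder();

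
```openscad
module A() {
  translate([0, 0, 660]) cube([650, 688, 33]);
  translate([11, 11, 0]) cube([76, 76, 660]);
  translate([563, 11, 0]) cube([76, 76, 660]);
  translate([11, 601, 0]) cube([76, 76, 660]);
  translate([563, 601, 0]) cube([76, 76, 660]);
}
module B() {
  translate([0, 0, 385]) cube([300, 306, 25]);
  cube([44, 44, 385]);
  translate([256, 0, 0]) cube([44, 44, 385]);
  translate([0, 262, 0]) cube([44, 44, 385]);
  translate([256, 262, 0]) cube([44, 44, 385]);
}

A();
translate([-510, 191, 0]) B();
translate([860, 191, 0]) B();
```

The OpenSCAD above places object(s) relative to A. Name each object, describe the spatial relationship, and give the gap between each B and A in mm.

Each stool's nearest face is 210 mm from the table's bounding box.

A is a table. B is a stool. Two stools sit around the table at the −x, +x sides. The gap between each stool and the table is 210 mm.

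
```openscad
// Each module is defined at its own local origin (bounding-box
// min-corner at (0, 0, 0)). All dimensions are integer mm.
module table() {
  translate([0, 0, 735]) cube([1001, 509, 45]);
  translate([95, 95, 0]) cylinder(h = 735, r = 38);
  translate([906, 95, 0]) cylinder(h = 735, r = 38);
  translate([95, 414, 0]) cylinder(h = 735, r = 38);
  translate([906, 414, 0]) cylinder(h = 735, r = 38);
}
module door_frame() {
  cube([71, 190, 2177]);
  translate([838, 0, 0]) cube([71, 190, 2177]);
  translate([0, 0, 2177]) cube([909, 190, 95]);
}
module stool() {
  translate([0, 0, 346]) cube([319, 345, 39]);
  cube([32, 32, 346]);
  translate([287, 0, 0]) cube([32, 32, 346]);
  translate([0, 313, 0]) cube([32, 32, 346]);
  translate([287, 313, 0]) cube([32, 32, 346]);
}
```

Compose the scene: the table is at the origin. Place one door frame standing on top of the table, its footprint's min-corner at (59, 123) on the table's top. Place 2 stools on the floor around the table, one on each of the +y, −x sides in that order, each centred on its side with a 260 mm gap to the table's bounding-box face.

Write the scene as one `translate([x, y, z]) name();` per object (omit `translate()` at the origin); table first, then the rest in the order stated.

table();
translate([59, 123, 780]) door_frame();
translate([341, 769, 0]) stool();
translate([-579, 82, 0]) stool();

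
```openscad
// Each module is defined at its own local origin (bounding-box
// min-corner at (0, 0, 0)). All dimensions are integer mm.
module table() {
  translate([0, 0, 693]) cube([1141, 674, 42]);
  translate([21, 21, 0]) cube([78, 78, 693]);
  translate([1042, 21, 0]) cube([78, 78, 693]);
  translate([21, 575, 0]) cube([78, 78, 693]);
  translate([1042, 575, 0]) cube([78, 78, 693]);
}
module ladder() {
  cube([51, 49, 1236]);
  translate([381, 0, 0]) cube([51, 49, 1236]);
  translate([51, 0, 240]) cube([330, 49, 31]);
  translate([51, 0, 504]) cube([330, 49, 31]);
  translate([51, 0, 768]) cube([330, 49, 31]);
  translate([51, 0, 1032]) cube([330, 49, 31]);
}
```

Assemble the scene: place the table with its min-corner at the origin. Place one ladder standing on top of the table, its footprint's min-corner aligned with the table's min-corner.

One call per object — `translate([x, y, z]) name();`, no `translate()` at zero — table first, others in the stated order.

table();
translate([0, 0, 735]) ladder();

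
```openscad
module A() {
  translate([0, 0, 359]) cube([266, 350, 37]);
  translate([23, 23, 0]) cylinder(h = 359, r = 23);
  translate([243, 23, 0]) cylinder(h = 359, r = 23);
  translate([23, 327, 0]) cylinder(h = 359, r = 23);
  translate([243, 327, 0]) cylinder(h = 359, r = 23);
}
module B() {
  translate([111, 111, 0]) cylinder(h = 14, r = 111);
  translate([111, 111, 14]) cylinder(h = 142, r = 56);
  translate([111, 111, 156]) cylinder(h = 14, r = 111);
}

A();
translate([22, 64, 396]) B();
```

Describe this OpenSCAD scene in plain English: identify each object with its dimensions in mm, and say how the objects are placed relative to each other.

A is a four-legged stool. The seat is 266×350 mm, 37 mm thick, top at z = 396 mm. It stands on four round legs, each 46 mm in diameter, from z = 0 to the seat underside, each leg's axis is inset half a diameter from the nearest pair of seat edges (so the leg's bounding box is flush with the corner).

B is a spool: two coaxial disc flanges of radius 111 mm and thickness 14 mm, joined by a core cylinder of radius 56 mm and height 142 mm. The lower flange rests on z = 0 and the three cylinders share a vertical axis.

The spool is on top of the stool, centred.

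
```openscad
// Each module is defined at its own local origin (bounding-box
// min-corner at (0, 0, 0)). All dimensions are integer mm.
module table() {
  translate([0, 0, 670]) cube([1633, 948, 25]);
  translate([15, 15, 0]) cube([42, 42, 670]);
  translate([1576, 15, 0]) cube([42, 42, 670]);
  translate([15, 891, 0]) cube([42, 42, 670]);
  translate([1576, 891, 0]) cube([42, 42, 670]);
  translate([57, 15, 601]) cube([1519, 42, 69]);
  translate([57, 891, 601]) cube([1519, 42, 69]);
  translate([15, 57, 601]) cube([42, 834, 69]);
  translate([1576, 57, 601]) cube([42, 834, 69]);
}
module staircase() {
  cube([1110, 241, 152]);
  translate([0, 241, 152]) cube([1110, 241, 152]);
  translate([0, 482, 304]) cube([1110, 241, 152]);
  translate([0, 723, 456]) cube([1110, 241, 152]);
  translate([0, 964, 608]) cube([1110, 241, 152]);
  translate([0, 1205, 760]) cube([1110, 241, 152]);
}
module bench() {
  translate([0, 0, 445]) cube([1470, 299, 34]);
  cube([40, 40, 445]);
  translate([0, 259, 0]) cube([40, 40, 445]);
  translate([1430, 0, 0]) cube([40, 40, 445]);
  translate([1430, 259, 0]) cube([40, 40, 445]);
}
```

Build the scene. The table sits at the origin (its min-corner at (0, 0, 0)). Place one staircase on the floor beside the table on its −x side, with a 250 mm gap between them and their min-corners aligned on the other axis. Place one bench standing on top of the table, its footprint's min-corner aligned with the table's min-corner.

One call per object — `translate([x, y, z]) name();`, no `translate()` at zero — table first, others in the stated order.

table();
translate([-1360, 0, 0]) staircase();
translate([0, 0, 695]) bench();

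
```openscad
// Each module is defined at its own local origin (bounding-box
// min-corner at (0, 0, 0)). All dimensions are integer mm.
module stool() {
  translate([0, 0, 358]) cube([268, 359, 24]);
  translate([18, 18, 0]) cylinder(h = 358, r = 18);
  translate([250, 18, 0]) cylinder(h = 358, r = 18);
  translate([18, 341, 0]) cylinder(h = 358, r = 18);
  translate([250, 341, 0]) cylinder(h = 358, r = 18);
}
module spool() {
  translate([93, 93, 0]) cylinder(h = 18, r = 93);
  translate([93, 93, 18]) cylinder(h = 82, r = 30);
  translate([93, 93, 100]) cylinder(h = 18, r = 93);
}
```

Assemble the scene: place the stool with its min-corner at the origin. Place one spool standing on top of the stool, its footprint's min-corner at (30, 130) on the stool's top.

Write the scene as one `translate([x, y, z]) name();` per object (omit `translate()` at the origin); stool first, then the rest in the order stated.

stool();
translate([30, 130, 382]) spool();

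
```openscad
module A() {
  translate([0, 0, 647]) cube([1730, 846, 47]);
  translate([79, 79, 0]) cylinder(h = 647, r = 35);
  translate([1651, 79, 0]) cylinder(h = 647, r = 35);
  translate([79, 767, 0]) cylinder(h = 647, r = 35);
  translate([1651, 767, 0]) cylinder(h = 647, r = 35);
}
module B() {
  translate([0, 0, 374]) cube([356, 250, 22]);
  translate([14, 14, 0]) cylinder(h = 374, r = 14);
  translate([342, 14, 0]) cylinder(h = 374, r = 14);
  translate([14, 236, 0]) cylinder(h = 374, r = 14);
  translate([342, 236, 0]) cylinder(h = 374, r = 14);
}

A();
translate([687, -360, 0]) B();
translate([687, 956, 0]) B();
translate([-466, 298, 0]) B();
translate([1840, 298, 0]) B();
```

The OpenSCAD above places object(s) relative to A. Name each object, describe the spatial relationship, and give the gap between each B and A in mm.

A is a table. B is a stool. Four stools sit around the table at the −y, +y, −x, +x sides. The gap between each stool and the table is 110 mm.

Each stool's nearest face is 110 mm from the table's bounding box.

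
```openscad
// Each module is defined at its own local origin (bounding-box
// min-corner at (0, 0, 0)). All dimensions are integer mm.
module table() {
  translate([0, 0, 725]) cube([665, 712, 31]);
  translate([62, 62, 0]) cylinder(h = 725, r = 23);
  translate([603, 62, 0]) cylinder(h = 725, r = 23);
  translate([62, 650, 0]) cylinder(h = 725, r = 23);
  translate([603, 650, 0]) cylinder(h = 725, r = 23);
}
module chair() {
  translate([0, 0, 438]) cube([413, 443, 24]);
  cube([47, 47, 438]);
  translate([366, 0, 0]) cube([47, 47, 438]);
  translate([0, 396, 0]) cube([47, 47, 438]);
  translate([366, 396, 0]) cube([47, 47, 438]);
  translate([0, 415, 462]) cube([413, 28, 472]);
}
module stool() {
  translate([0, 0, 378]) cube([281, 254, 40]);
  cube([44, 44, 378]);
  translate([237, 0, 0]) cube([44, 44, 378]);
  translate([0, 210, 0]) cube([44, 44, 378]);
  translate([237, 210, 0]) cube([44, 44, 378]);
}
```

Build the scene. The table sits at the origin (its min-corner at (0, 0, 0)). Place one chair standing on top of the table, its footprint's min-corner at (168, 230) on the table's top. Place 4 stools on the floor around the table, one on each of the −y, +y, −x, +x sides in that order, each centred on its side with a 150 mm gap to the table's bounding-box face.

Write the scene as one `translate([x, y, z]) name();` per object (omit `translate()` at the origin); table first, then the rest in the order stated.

table();
translate([168, 230, 756]) chair();
translate([192, -404, 0]) stool();
translate([192, 862, 0]) stool();
translate([-431, 229, 0]) stool();
translate([815, 229, 0]) stool();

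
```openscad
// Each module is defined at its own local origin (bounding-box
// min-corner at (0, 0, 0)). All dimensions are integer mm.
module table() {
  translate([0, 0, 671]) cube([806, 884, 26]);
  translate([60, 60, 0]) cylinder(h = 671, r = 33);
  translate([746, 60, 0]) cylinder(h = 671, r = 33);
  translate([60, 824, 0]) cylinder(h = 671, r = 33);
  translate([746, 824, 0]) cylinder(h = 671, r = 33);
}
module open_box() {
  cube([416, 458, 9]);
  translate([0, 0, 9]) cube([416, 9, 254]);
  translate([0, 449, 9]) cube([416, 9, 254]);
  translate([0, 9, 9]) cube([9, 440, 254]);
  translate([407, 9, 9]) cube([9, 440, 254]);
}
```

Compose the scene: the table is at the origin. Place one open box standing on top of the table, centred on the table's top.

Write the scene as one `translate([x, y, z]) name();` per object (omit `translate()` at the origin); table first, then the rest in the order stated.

table();
translate([195, 213, 697]) open_box();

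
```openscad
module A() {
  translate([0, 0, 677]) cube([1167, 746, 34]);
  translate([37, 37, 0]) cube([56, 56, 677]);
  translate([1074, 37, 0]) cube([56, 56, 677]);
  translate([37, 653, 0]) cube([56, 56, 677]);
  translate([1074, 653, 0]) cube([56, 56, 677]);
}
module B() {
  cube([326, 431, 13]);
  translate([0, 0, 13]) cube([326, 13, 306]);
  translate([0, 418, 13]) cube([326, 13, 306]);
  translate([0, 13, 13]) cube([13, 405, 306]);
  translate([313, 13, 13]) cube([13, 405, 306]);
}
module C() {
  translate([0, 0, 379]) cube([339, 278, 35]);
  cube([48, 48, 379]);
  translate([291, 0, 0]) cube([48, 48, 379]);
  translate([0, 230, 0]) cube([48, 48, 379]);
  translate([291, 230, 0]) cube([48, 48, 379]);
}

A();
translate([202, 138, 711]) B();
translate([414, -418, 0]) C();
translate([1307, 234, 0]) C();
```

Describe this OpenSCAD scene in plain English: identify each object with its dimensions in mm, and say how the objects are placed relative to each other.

A is a rectangular dining table. The top is 1167×746×34 mm with its upper surface at z = 711 mm. It stands on four 56×56 mm square legs, each inset 37 mm from the nearest pair of top edges, running from the floor to the underside of the top.

B is an open storage box with external size 326×431×319 mm and wall thickness 13 mm (the base is also 13 mm thick). The base covers the whole footprint; the four walls stand on the base, with the y-facing walls full-width and the x-facing walls fitting between their inner faces.

C is a simple wooden stool: a rectangular seat 339 mm (x) by 278 mm (y), 35 mm thick, top face at z = 414 mm, on four square legs, each 48×48 mm in cross-section. The legs rest on z = 0, each flush with a corner of the seat.

The open box is on top of the table. Two stools sit around the table at the −y, +x sides.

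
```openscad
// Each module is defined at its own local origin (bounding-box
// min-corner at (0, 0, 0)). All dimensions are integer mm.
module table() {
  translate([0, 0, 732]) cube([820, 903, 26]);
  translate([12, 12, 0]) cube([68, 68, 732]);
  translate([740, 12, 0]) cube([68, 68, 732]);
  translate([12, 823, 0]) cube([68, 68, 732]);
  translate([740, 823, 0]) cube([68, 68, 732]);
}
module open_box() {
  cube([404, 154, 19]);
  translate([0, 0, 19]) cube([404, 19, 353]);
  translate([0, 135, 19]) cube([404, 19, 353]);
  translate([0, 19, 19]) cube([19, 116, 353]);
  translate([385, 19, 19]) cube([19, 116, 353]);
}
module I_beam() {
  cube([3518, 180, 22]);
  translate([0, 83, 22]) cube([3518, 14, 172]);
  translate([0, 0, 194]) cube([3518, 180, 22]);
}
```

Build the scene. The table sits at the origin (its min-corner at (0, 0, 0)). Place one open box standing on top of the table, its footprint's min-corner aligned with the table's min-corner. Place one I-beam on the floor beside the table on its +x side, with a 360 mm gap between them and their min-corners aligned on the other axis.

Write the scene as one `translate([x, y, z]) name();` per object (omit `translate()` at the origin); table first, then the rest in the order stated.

table();
translate([0, 0, 758]) open_box();
translate([1180, 0, 0]) I_beam();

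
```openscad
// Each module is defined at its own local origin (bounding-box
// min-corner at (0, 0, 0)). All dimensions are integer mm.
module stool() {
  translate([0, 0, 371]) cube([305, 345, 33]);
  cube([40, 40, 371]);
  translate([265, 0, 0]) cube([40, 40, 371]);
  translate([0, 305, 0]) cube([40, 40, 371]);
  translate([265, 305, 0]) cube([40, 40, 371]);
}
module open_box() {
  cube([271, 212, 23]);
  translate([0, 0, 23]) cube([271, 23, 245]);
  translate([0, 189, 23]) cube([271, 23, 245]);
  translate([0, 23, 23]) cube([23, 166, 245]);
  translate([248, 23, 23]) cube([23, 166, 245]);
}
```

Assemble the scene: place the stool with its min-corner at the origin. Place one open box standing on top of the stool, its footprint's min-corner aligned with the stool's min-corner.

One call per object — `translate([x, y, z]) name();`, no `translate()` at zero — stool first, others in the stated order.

stool();
translate([0, 0, 404]) open_box();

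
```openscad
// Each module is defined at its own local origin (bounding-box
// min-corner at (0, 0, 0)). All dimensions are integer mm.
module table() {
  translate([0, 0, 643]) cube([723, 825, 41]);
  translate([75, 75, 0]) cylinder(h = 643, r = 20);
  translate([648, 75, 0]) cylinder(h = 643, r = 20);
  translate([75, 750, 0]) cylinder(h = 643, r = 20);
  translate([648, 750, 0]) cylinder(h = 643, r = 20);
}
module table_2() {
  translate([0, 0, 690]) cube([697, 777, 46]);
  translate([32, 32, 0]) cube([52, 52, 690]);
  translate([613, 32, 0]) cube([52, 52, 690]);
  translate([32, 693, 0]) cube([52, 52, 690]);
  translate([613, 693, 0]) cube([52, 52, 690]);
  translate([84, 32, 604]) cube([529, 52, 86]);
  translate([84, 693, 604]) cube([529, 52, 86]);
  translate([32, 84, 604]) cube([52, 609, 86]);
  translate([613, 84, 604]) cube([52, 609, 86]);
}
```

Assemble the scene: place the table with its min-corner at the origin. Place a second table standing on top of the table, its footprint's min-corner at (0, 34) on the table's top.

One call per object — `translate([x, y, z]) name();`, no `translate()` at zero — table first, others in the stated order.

table();
translate([0, 34, 684]) table_2();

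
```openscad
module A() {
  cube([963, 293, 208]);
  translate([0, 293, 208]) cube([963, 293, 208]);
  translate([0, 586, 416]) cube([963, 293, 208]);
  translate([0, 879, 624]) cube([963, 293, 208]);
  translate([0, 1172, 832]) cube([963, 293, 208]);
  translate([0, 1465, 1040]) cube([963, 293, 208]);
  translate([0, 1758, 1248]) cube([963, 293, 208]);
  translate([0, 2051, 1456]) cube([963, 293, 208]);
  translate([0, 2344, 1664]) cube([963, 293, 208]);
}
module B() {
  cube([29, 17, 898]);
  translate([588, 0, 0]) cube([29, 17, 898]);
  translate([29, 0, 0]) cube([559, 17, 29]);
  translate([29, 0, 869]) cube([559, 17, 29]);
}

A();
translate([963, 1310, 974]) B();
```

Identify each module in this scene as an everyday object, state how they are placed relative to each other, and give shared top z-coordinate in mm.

A is a staircase. B is a picture frame. The picture frame is beside the staircase with their tops flush at z = 1872. The shared top z-coordinate is 1872 mm.

Both tops at z = 1872 mm.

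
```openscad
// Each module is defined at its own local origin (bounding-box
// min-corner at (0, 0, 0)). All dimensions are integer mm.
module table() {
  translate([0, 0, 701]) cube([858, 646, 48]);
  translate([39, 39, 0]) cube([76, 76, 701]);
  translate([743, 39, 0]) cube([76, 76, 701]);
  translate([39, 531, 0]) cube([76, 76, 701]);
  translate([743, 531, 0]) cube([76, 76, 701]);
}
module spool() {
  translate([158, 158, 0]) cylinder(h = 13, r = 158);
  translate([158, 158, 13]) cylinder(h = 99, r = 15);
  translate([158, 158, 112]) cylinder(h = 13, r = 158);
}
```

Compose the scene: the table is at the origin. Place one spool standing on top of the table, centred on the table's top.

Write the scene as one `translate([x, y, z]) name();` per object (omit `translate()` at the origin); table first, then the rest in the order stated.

table();
translate([271, 165, 749]) spool();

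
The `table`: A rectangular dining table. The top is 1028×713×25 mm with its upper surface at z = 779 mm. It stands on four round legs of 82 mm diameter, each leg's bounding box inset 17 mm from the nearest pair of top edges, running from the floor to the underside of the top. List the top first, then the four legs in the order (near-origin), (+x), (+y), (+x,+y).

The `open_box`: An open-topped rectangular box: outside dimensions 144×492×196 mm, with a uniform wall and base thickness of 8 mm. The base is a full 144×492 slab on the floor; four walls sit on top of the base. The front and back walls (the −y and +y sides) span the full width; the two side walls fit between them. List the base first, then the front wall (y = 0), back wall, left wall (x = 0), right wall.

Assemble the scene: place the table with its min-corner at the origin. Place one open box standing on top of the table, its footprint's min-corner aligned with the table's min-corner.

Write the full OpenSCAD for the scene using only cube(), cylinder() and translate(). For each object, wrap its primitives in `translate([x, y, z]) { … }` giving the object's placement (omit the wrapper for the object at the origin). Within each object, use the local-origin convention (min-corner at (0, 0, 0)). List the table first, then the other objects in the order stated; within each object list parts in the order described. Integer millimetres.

translate([0, 0, 754]) cube([1028, 713, 25]);
translate([58, 58, 0]) cylinder(h = 754, r = 41);
translate([970, 58, 0]) cylinder(h = 754, r = 41);
translate([58, 655, 0]) cylinder(h = 754, r = 41);
translate([970, 655, 0]) cylinder(h = 754, r = 41);
translate([0, 0, 779]) {
  cube([144, 492, 8]);
  translate([0, 0, 8]) cube([144, 8, 188]);
  translate([0, 484, 8]) cube([144, 8, 188]);
  translate([0, 8, 8]) cube([8, 476, 188]);
  translate([136, 8, 8]) cube([8, 476, 188]);
}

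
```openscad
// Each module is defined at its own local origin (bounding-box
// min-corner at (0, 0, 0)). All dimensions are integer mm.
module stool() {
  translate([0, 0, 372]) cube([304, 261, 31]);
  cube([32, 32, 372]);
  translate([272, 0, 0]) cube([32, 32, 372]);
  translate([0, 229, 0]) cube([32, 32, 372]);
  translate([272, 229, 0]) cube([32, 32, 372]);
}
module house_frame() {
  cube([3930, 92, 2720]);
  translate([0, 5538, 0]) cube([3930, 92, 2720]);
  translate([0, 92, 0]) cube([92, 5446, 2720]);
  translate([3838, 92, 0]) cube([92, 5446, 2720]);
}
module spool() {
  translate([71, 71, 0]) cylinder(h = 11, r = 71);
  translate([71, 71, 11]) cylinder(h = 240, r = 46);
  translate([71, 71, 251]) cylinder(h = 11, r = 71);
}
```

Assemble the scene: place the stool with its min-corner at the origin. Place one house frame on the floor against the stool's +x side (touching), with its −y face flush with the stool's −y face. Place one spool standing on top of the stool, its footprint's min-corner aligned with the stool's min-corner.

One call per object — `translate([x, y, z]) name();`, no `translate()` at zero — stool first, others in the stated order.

stool();
translate([304, 0, 0]) house_frame();
translate([0, 0, 403]) spool();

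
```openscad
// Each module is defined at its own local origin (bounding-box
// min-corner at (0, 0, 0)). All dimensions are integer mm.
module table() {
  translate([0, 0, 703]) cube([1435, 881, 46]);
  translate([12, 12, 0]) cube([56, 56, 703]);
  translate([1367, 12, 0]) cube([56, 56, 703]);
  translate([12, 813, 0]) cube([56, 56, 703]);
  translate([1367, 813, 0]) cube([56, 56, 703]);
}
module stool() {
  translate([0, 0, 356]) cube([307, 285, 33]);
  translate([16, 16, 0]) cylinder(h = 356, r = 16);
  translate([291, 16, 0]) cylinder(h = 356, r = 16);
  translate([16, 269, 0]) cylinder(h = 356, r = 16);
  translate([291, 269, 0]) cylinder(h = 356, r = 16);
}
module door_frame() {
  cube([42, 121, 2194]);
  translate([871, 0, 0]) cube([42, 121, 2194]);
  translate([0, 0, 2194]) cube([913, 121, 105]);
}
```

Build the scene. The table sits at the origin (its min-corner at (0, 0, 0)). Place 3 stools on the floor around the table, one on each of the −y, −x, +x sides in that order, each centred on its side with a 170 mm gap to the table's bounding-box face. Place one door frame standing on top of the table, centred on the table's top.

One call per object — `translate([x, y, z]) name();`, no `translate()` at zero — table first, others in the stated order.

table();
translate([564, -455, 0]) stool();
translate([-477, 298, 0]) stool();
translate([1605, 298, 0]) stool();
translate([261, 380, 749]) door_frame();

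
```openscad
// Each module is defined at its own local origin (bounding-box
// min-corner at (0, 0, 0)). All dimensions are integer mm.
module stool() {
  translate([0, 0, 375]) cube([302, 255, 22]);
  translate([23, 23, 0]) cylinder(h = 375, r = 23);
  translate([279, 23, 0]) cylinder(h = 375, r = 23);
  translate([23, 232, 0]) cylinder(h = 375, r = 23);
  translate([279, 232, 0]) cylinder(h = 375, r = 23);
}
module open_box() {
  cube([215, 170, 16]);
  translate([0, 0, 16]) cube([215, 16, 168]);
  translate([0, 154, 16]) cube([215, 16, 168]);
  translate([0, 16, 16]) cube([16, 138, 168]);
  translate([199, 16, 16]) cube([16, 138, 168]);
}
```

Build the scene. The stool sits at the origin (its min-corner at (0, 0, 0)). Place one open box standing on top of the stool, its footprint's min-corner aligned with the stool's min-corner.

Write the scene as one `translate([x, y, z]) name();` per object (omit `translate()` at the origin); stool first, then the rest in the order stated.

stool();
translate([0, 0, 397]) open_box();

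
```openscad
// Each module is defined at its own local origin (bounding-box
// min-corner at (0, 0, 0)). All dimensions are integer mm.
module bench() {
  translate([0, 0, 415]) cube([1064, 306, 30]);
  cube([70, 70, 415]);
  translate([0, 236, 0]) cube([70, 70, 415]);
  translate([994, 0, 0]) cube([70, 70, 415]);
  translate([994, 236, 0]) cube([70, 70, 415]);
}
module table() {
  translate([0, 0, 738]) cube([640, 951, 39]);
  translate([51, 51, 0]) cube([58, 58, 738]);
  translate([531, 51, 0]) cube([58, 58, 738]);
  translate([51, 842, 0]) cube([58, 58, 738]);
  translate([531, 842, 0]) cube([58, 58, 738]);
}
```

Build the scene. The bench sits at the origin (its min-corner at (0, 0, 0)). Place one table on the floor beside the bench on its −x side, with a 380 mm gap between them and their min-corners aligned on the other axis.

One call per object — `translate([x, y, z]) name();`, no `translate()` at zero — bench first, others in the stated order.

bench();
translate([-1020, 0, 0]) table();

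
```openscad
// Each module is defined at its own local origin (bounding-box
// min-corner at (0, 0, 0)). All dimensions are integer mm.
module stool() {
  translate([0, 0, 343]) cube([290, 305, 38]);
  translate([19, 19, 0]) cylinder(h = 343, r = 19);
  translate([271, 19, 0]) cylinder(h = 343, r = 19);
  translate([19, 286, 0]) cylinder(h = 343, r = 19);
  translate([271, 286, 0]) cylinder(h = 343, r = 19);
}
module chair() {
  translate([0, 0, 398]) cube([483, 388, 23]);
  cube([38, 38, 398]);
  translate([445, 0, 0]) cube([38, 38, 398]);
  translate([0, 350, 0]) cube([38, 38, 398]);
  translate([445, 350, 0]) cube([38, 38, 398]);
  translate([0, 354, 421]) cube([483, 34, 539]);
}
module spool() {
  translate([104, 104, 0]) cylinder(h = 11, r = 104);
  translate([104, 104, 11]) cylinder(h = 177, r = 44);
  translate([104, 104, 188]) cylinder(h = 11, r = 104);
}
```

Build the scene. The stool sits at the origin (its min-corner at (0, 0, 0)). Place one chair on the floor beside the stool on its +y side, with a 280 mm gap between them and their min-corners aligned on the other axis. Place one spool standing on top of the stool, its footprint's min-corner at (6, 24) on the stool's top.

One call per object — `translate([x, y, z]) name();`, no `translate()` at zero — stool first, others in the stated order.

stool();
translate([0, 585, 0]) chair();
translate([6, 24, 381]) spool();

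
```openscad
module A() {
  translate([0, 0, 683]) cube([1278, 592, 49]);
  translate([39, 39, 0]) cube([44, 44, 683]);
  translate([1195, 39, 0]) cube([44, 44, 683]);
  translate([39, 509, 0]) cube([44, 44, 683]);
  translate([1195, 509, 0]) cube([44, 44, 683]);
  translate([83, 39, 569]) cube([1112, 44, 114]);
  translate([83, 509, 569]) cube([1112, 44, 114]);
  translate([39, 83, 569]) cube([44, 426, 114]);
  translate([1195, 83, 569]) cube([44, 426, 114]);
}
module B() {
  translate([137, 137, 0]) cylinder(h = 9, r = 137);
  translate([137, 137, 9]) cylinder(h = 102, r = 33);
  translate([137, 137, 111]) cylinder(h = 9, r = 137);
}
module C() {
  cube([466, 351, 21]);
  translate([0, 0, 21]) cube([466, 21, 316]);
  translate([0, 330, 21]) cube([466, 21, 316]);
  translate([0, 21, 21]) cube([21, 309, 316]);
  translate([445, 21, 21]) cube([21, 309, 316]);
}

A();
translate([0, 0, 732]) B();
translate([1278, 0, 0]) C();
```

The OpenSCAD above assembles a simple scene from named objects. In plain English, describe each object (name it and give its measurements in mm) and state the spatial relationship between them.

A is a table: top 1278 mm (x) × 592 mm (y), 49 mm thick, upper face at z = 732 mm, on four 44×44 mm square legs, each inset 39 mm from the nearest pair of top edges, running from z = 0 to the bottom of the top. Four apron rails, 44 mm thick and 114 mm tall, run between adjacent legs with their top edges flush with the underside of the top and their outer faces flush with the legs' outer faces.

B is a spool: two coaxial disc flanges of radius 137 mm and thickness 9 mm, joined by a core cylinder of radius 33 mm and height 102 mm. The lower flange rests on z = 0 and the three cylinders share a vertical axis.

C is an open-topped rectangular box: outside dimensions 466×351×337 mm, with a uniform wall and base thickness of 21 mm. The base is a full 466×351 slab on the floor; four walls sit on top of the base. The front and back walls (the −y and +y sides) span the full width; the two side walls fit between them.

The spool is on top of the table. The open box is against the table's +x side, with their −y faces flush.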